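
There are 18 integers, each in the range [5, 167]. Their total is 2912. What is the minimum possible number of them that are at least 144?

Each value short of 144 is at most 143, costing at least 167 − 143 = 24 against the maximum total of 3006.
We can afford to lose at most 3006 − 2912 = 94, so at most ⌊94/24⌋ = 3 fall short, and at least 15 are ≥ 144.
Exactly 15 works: 15 values at 167 and 3 at 143 total 2934; lower one of the high values by 22 (still ≥ 144) to hit 2912.

15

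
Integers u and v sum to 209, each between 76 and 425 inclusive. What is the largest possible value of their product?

For a fixed sum, the product uv is largest when u and v are as close as possible.
Taking u = 104 and v = 105 (both in [76, 425]) gives uv = 10920.

10920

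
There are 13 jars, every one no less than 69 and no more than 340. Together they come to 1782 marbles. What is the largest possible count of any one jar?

Maximizing one value means minimizing the remaining 12.
The other 12 contribute at least 12 × 69 = 828, leaving at most 1782 − 828 = 954.
But each jar is capped at 340, so the maximum is 340.
Achievable: one at 340 and the other 12 totalling 1442, which fits since 12 × 69 ≤ 1442 ≤ 12 × 340.

340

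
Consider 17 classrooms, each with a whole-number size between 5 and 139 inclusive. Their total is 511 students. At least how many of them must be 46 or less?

If only k of them are at most 46, the other 17 − k are at least 47, so the total is at least (17 − k)·47 + k·5.
This is ≤ 511, so (17 − k)·47 + 5k ≤ 511, which gives k ≥ 7.
Exactly 7 works: 7 values at 5 and 10 at 47 total 505; raise one of the low values by 6 (still ≤ 46) to hit 511.

7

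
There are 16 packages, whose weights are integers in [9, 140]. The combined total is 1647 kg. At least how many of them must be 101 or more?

2

Each value short of 101 is at most 100, costing at least 140 − 100 = 40 against the maximum total of 2240.
We can afford to lose at most 2240 − 1647 = 593, so at most ⌊593/40⌋ = 14 fall short, and at least 2 are ≥ 101.
Exactly 2 works: 2 values at 140 and 14 at 100 total 1680; lower one of the high values by 33 (still ≥ 101) to hit 1647.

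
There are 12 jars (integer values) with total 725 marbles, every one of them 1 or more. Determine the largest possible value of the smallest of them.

The average is 725/12 < 61, so some value is ≤ 60.
Achievable: 7 of them at 60 and 5 at 61 total 725.

60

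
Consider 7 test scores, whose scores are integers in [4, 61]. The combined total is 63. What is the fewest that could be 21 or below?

Each value above 21 is at least 22, contributing at least 22 − 4 = 18 above the floor 4.
The sum exceeds the floor total 28 by 35, so at most ⌊35/18⌋ = 1 exceed 21, and at least 6 are ≤ 21.
Exactly 6 works: 6 values at 4 and 1 at 22 total 46; raise one of the low values by 17 (still ≤ 21) to hit 63.

6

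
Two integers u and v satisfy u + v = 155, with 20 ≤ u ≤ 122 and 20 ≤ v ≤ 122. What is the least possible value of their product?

4026

For a fixed sum, uv is smallest when u and v are as far apart as possible.
At the endpoint u = 33, v = 155 − 33 = 122, so uv = 33 × 122 = 4026.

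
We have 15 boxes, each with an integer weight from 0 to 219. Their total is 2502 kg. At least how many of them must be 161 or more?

Each value short of 161 is at most 160, costing at least 219 − 160 = 59 against the maximum total of 3285.
We can afford to lose at most 3285 − 2502 = 783, so at most ⌊783/59⌋ = 13 fall short, and at least 2 are ≥ 161.
Exactly 2 works: 2 values at 219 and 13 at 160 total 2518; lower one of the high values by 16 (still ≥ 161) to hit 2502.

2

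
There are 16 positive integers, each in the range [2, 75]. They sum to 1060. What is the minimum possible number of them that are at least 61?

If only k of them are at least 61, the other 16 − k are at most 60, so the total is at most k·75 + (16 − k)·60.
This must reach 1060, so k·75 + (16 − k)·60 ≥ 1060, giving k ≥ 7.
Exactly 7 works: 7 values at 75 and 9 at 60 total 1065; lower one of the high values by 5 (still ≥ 61) to hit 1060.

7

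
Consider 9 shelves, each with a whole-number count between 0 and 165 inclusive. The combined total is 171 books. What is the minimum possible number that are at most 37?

Each value above 37 is at least 38, contributing at least 38 − 0 = 38 above the floor 0.
The sum exceeds the floor total 0 by 171, so at most ⌊171/38⌋ = 4 exceed 37, and at least 5 are ≤ 37.
Exactly 5 works: 5 values at 0 and 4 at 38 total 152; raise one of the low values by 19 (still ≤ 37) to hit 171.

5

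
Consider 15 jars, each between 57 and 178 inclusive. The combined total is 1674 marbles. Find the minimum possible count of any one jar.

57

Minimizing one value means maximizing the remaining 14.
The other 14 can take up 14 × 178 = 2492 ≥ 1674 − 57, so one jar can sit at its floor of 57.
Achievable: one at 57 and the other 14 totalling 1617, which fits since 14 × 57 ≤ 1617 ≤ 14 × 178.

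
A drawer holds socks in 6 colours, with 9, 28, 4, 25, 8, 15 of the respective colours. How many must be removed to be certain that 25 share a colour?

In the worst case you take as many as possible of each colour without reaching 25: 9 + 24 + 4 + 24 + 8 + 15 = 84.
The next one must give 25 of some colour, so 84 + 1 = 85.

85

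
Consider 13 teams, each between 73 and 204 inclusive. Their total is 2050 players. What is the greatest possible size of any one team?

204

Maximizing one value means minimizing the remaining 12.
The other 12 contribute at least 12 × 73 = 876, leaving at most 2050 − 876 = 1174.
But each team is capped at 204, so the maximum is 204.
Achievable: one at 204 and the other 12 totalling 1846, which fits since 12 × 73 ≤ 1846 ≤ 12 × 204.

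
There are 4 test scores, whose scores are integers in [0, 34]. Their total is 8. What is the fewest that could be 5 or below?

If only k of them are at most 5, the other 4 − k are at least 6, so the total is at least (4 − k)·6 + k·0.
This is ≤ 8, so (4 − k)·6 + 0k ≤ 8, which gives k ≥ 3.
Exactly 3 works: 3 values at 0 and 1 at 6 total 6; raise one of the low values by 2 (still ≤ 5) to hit 8.

3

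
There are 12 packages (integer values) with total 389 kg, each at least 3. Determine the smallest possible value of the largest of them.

If every one of the 12 were at most 32, the total would be at most 12 × 32 = 384 < 389.
Taking 7 copies of 32 and 5 copies of 33 gives exactly 389, so 33 is attained.

33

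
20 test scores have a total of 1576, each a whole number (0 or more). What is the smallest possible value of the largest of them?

79

If every one of the 20 were at most 78, the total would be at most 20 × 78 = 1560 < 1576.
Equality holds with 16 values of 79 and 4 values of 78.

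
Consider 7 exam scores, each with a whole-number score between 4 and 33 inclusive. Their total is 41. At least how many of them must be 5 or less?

1

Let j be the number exceeding 5. Then the total is ≥ 6·j + 4·(7 − j) = 28 + 2j.
So 2j ≤ 13 and j ≤ 6; hence at least 7 − 6 = 1 are ≤ 5.
Exactly 1 works: 1 value at 4 and 6 at 6 total 40; raise one of the low values by 1 (still ≤ 5) to hit 41.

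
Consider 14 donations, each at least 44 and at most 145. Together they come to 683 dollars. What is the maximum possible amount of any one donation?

Maximizing one value means minimizing the remaining 13.
The other 13 contribute at least 13 × 44 = 572, leaving at most 683 − 572 = 111.
Since 111 ≤ 145, this is achievable: one at 111 and 13 at 44.

111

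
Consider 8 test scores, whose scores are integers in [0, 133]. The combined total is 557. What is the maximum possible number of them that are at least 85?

6

If k of the values are ≥ 85, the total is ≥ 85k + 0(8 − k).
Setting 85k + 0(8 − k) ≤ 557 gives 85k ≤ 557, so k ≤ 6.
k = 6 is achieved by 6 values at 85 and 2 at 0, total 510; add 47 to one value (staying below 85) to reach 557.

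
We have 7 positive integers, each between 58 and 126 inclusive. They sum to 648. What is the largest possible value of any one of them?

126

To make one integer as large as possible, make the other 6 as small as possible.
The other 6 contribute at least 6 × 58 = 348, leaving at most 648 − 348 = 300.
But each integer is capped at 126, so the maximum is 126.
Achievable: one at 126 and the other 6 totalling 522, which fits since 6 × 58 ≤ 522 ≤ 6 × 126.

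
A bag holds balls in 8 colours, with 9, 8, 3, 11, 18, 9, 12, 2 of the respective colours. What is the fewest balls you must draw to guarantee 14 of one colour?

68

In the worst case you take as many as possible of each colour without reaching 14: 9 + 8 + 3 + 11 + 13 + 9 + 12 + 2 = 67.
The next one must give 14 of some colour, so 67 + 1 = 68.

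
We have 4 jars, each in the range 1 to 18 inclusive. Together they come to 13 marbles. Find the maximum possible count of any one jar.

10

To make one jar as large as possible, make the other 3 as small as possible.
The other 3 contribute at least 3 × 1 = 3, leaving at most 13 − 3 = 10.
Since 10 ≤ 18, this is achievable: one at 10 and 3 at 1.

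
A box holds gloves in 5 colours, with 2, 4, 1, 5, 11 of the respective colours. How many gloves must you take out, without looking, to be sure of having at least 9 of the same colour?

21

In the worst case you take as many as possible of each colour without reaching 9: 2 + 4 + 1 + 5 + 8 = 20.
The next one must give 9 of some colour, so 20 + 1 = 21.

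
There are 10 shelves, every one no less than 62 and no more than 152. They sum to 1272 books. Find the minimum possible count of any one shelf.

62

To make one shelf as small as possible, make the other 9 as large as possible.
The other 9 can take up 9 × 152 = 1368 ≥ 1272 − 62, so one shelf can sit at its floor of 62.
Achievable: one at 62 and the other 9 totalling 1210, which fits since 9 × 62 ≤ 1210 ≤ 9 × 152.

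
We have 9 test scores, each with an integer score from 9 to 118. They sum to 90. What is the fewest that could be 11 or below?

6

If only k of them are at most 11, the other 9 − k are at least 12, so the total is at least (9 − k)·12 + k·9.
This is ≤ 90, so (9 − k)·12 + 9k ≤ 90, which gives k ≥ 6.
Exactly 6 works: 6 values at 9 and 3 at 12 total 90.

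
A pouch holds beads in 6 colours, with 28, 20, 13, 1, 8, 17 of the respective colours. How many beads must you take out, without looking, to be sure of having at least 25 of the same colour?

84

In the worst case you take as many as possible of each colour without reaching 25: 24 + 20 + 13 + 1 + 8 + 17 = 83.
The next one must give 25 of some colour, so 83 + 1 = 84.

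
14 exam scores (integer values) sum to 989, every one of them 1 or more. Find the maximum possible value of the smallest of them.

70

If every one of the 14 were at least 71, the total would be at least 14 × 71 = 994 > 989.
Achievable: 5 of them at 70 and 9 at 71 total 989.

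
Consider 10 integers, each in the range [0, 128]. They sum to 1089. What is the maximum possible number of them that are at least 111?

If k of the values are ≥ 111, the total is ≥ 111k + 0(10 − k).
Setting 111k + 0(10 − k) ≤ 1089 gives 111k ≤ 1089, so k ≤ 9.
k = 9 is achieved by 9 values at 111 and 1 at 0, total 999; add 90 to one value (staying below 111) to reach 1089.

9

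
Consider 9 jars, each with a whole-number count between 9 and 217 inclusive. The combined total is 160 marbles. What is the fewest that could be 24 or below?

If only k of them are at most 24, the other 9 − k are at least 25, so the total is at least (9 − k)·25 + k·9.
This is ≤ 160, so (9 − k)·25 + 9k ≤ 160, which gives k ≥ 5.
Exactly 5 works: 5 values at 9 and 4 at 25 total 145; raise one of the low values by 15 (still ≤ 24) to hit 160.

5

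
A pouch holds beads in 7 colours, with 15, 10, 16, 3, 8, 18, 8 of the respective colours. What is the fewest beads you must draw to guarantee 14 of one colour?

In the worst case you take as many as possible of each colour without reaching 14: 13 + 10 + 13 + 3 + 8 + 13 + 8 = 68.
The next one must give 14 of some colour, so 68 + 1 = 69.

69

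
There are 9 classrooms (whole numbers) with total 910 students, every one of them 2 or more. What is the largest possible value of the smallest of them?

If every one of the 9 were at least 102, the total would be at least 9 × 102 = 918 > 910.
Equality holds with 8 values of 101 and 1 value of 102.

101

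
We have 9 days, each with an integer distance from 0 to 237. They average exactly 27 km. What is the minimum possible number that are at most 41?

The total is 9 × 27 = 243.
Let j be the number exceeding 41. Then the total is ≥ 42·j + 0·(9 − j) = 0 + 42j.
So 42j ≤ 243 and j ≤ 5; hence at least 9 − 5 = 4 are ≤ 41.
Exactly 4 works: 4 values at 0 and 5 at 42 total 210; raise one of the low values by 33 (still ≤ 41) to hit 243.

4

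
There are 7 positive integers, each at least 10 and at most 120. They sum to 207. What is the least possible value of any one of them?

10

To make one integer as small as possible, make the other 6 as large as possible.
The other 6 can take up 6 × 120 = 720 ≥ 207 − 10, so one integer can sit at its floor of 10.
Achievable: one at 10 and the other 6 totalling 197, which fits since 6 × 10 ≤ 197 ≤ 6 × 120.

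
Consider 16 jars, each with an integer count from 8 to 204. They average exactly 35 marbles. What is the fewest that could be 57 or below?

8

The total is 16 × 35 = 560.
Each value above 57 is at least 58, contributing at least 58 − 8 = 50 above the floor 8.
The sum exceeds the floor total 128 by 432, so at most ⌊432/50⌋ = 8 exceed 57, and at least 8 are ≤ 57.
Exactly 8 works: 8 values at 8 and 8 at 58 total 528; raise one of the low values by 32 (still ≤ 57) to hit 560.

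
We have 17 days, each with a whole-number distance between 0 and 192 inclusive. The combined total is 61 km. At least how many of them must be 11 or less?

12

If only k of them are at most 11, the other 17 − k are at least 12, so the total is at least (17 − k)·12 + k·0.
This is ≤ 61, so (17 − k)·12 + 0k ≤ 61, which gives k ≥ 12.
Exactly 12 works: 12 values at 0 and 5 at 12 total 60; raise one of the low values by 1 (still ≤ 11) to hit 61.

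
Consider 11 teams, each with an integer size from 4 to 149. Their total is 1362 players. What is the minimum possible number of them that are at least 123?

1

If only k of them are at least 123, the other 11 − k are at most 122, so the total is at most k·149 + (11 − k)·122.
This must reach 1362, so k·149 + (11 − k)·122 ≥ 1362, giving k ≥ 1.
Exactly 1 works: 1 value at 149 and 10 at 122 total 1369; lower one of the high values by 7 (still ≥ 123) to hit 1362.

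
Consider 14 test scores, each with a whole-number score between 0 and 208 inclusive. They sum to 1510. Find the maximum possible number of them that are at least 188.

With k values at 188 or above and the rest at least 0, the sum is at least 0 + 188k.
Since the sum is 1510, we need 188k ≤ 1510, i.e. k ≤ 8.
k = 8 is achieved by 8 values at 188 and 6 at 0, total 1504; add 6 to one value (staying below 188) to reach 1510.

8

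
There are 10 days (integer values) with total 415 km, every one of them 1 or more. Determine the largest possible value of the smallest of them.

The 10 values sum to 415, so their minimum is at most ⌊415/10⌋ = 41.
Equality holds with 5 values of 41 and 5 values of 42.

41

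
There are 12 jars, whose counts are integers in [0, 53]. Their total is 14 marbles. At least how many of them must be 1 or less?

5

Let j be the number exceeding 1. Then the total is ≥ 2·j + 0·(12 − j) = 0 + 2j.
So 2j ≤ 14 and j ≤ 7; hence at least 12 − 7 = 5 are ≤ 1.
Exactly 5 works: 5 values at 0 and 7 at 2 total 14.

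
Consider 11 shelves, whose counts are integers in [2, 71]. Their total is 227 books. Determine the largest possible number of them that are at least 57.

If k of the values are ≥ 57, the total is ≥ 57k + 2(11 − k).
Setting 57k + 2(11 − k) ≤ 227 gives 55k ≤ 205, so k ≤ 3.
k = 3 is achieved by 3 values at 57 and 8 at 2, total 187; add 40 to one value (staying below 57) to reach 227.

3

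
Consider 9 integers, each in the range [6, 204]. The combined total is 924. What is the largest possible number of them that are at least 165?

If k of the values are ≥ 165, the total is ≥ 165k + 6(9 − k).
Setting 165k + 6(9 − k) ≤ 924 gives 159k ≤ 870, so k ≤ 5.
k = 5 is achieved by 5 values at 165 and 4 at 6, total 849; add 75 to one value (staying below 165) to reach 924.

5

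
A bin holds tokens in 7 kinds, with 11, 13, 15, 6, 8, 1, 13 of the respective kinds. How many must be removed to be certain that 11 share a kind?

In the worst case you take as many as possible of each kind without reaching 11: 10 + 10 + 10 + 6 + 8 + 1 + 10 = 55.
The next one must give 11 of some kind, so 55 + 1 = 56.

56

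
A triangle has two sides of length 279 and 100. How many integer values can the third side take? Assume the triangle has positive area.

199

The triangle inequality gives |279 − 100| < c < 279 + 100, i.e. 179 < c < 379.
So c can be any integer from 180 to 378: 199 values.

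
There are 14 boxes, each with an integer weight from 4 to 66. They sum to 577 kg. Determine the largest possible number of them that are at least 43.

13

With k values at 43 or above and the rest at least 4, the sum is at least 56 + 39k.
Since the sum is 577, we need 39k ≤ 521, i.e. k ≤ 13.
k = 13 is achieved by 13 values at 43 and 1 at 4, total 563; add 14 to one value (staying below 43) to reach 577.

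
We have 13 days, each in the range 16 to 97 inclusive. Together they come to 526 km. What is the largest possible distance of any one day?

97

To make one day as large as possible, make the other 12 as small as possible.
The other 12 contribute at least 12 × 16 = 192, leaving at most 526 − 192 = 334.
But each day is capped at 97, so the maximum is 97.
Achievable: one at 97 and the other 12 totalling 429, which fits since 12 × 16 ≤ 429 ≤ 12 × 97.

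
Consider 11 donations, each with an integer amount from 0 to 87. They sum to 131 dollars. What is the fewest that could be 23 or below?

6

If only k of them are at most 23, the other 11 − k are at least 24, so the total is at least (11 − k)·24 + k·0.
This is ≤ 131, so (11 − k)·24 + 0k ≤ 131, which gives k ≥ 6.
Exactly 6 works: 6 values at 0 and 5 at 24 total 120; raise one of the low values by 11 (still ≤ 23) to hit 131.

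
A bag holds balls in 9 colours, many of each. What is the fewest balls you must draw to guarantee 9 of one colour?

73

In the worst case you draw 8 of each of the 9 colours: 9 × 8 = 72.
One more forces 9 of some colour, so 72 + 1 = 73.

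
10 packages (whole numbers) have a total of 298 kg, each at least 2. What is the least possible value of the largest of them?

The average is 298/10 > 29, so not all 10 can be 29 or less; the largest is ≥ 30.
Taking 2 copies of 29 and 8 copies of 30 gives exactly 298, so 30 is attained.

30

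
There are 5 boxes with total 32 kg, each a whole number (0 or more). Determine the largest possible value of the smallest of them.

If every one of the 5 were at least 7, the total would be at least 5 × 7 = 35 > 32.
Taking 3 copies of 6 and 2 copies of 7 gives exactly 32, so 6 is attained.

6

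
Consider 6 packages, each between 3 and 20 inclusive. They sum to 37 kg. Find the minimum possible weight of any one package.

Minimizing one value means maximizing the remaining 5.
The other 5 can take up 5 × 20 = 100 ≥ 37 − 3, so one package can sit at its floor of 3.
Achievable: one at 3 and the other 5 totalling 34, which fits since 5 × 3 ≤ 34 ≤ 5 × 20.

3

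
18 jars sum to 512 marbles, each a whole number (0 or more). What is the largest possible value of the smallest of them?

28

The average is 512/18 < 29, so some value is ≤ 28.
Equality holds with 10 values of 28 and 8 values of 29.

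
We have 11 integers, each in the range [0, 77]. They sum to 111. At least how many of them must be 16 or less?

Each value above 16 is at least 17, contributing at least 17 − 0 = 17 above the floor 0.
The sum exceeds the floor total 0 by 111, so at most ⌊111/17⌋ = 6 exceed 16, and at least 5 are ≤ 16.
Exactly 5 works: 5 values at 0 and 6 at 17 total 102; raise one of the low values by 9 (still ≤ 16) to hit 111.

5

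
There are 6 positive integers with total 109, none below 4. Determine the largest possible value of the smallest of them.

The average is 109/6 < 19, so some value is ≤ 18.
Taking 5 copies of 18 and 1 copy of 19 gives exactly 109, so 18 is attained.

18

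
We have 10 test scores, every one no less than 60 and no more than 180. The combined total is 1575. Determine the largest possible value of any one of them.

180

Maximizing one value means minimizing the remaining 9.
The other 9 contribute at least 9 × 60 = 540, leaving at most 1575 − 540 = 1035.
But each score is capped at 180, so the maximum is 180.
Achievable: one at 180 and the other 9 totalling 1395, which fits since 9 × 60 ≤ 1395 ≤ 9 × 180.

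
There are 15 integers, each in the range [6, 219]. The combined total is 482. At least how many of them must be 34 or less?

Let j be the number exceeding 34. Then the total is ≥ 35·j + 6·(15 − j) = 90 + 29j.
So 29j ≤ 392 and j ≤ 13; hence at least 15 − 13 = 2 are ≤ 34.
Exactly 2 works: 2 values at 6 and 13 at 35 total 467; raise one of the low values by 15 (still ≤ 34) to hit 482.

2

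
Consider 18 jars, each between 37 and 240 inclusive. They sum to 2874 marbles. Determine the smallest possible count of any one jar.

Minimizing one value means maximizing the remaining 17.
The other 17 can take up 17 × 240 = 4080 ≥ 2874 − 37, so one jar can sit at its floor of 37.
Achievable: one at 37 and the other 17 totalling 2837, which fits since 17 × 37 ≤ 2837 ≤ 17 × 240.

37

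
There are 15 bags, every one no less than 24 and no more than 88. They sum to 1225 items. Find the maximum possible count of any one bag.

88

Maximizing one value means minimizing the remaining 14.
The other 14 contribute at least 14 × 24 = 336, leaving at most 1225 − 336 = 889.
But each bag is capped at 88, so the maximum is 88.
Achievable: one at 88 and the other 14 totalling 1137, which fits since 14 × 24 ≤ 1137 ≤ 14 × 88.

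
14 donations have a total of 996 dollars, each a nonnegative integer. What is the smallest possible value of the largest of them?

The average is 996/14 > 71, so not all 14 can be 71 or less; the largest is ≥ 72.
Equality holds with 2 values of 72 and 12 values of 71.

72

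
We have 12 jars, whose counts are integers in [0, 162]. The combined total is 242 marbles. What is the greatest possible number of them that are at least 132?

1

If k of the values are ≥ 132, the total is ≥ 132k + 0(12 − k).
Setting 132k + 0(12 − k) ≤ 242 gives 132k ≤ 242, so k ≤ 1.
k = 1 is achieved by 1 value at 132 and 11 at 0, total 132; add 110 to one value (staying below 132) to reach 242.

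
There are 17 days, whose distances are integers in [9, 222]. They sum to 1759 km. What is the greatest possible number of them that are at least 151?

If k of the values are ≥ 151, the total is ≥ 151k + 9(17 − k).
Setting 151k + 9(17 − k) ≤ 1759 gives 142k ≤ 1606, so k ≤ 11.
k = 11 is achieved by 11 values at 151 and 6 at 9, total 1715; add 44 to one value (staying below 151) to reach 1759.

11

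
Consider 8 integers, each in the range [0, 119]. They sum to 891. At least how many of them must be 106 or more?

4

If only k of them are at least 106, the other 8 − k are at most 105, so the total is at most k·119 + (8 − k)·105.
This must reach 891, so k·119 + (8 − k)·105 ≥ 891, giving k ≥ 4.
Exactly 4 works: 4 values at 119 and 4 at 105 total 896; lower one of the high values by 5 (still ≥ 106) to hit 891.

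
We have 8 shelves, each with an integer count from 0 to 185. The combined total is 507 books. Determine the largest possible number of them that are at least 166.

With k values at 166 or above and the rest at least 0, the sum is at least 0 + 166k.
Since the sum is 507, we need 166k ≤ 507, i.e. k ≤ 3.
k = 3 is achieved by 3 values at 166 and 5 at 0, total 498; add 9 to one value (staying below 166) to reach 507.

3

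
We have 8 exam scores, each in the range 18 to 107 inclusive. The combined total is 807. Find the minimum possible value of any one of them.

To make one score as small as possible, make the other 7 as large as possible.
The other 7 contribute at most 7 × 107 = 749, leaving at least 807 − 749 = 58.
Since 58 ≥ 18, this is achievable: one at 58 and 7 at 107.

58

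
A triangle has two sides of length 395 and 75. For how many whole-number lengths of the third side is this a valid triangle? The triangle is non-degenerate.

149

The triangle inequality gives |395 − 75| < c < 395 + 75, i.e. 320 < c < 470.
So c can be any integer from 321 to 469: 149 values.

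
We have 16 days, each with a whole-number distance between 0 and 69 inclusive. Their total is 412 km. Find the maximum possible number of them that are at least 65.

Suppose k of them are at least 65. Those contribute at least 65 each and the other 16 − k at least 0 each.
So the total is at least 65k + 0(16 − k) = 0 + 65k. This must be ≤ 412, giving k ≤ 6.
k = 6 is achieved by 6 values at 65 and 10 at 0, total 390; add 22 to one value (staying below 65) to reach 412.

6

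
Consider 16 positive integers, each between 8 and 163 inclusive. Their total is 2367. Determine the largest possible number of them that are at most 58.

Each value at 58 or below falls at least 163 − 58 = 105 short of the ceiling 163.
The ceiling total is 16 × 163 = 2608, and we need 2367, so at most ⌊(2608 − 2367)/105⌋ = 2 can be that low.
k = 2 is achieved by 2 values at 58 and 14 at 163, total 2398; lower one of the 163's by 31 (still > 58) to reach 2367.

2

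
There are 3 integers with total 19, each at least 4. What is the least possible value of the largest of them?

7

Some value must be at least ⌈19/3⌉ = 7, since 3 × 6 = 18 < 19.
Equality holds with 1 value of 7 and 2 values of 6.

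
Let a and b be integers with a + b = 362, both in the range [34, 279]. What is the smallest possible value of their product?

ab = a(362 − a) is concave in a, so over [83, 279] it is minimized at an endpoint.
At the endpoint a = 83, b = 362 − 83 = 279, so ab = 83 × 279 = 23157.

23157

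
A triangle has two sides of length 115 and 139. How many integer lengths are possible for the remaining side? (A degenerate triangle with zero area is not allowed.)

229

The triangle inequality gives |115 − 139| < c < 115 + 139, i.e. 24 < c < 254.
So c can be any integer from 25 to 253: 229 values.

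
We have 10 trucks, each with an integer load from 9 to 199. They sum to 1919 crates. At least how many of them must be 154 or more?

9

Suppose at most 10 − j of them reach 154; then j values are ≤ 153 and the rest ≤ 199.
The total is then ≤ 153·j + 199·(10 − j) = 1990 − 46j. For this to be ≥ 1919 we need j ≤ 1, so at least 10 − 1 = 9 must reach 154.
Exactly 9 works: 9 values at 199 and 1 at 153 total 1944; lower one of the high values by 25 (still ≥ 154) to hit 1919.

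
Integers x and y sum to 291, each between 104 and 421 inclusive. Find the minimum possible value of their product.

Since x + y is fixed, pushing one of them to its bound minimizes the product.
At the endpoint x = 104, y = 291 − 104 = 187, so xy = 104 × 187 = 19448.

19448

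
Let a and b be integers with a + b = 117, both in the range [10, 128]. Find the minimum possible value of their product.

ab = a(117 − a) is concave in a, so over [10, 107] it is minimized at an endpoint.
At the endpoint a = 10, b = 117 − 10 = 107, so ab = 10 × 107 = 1070.

1070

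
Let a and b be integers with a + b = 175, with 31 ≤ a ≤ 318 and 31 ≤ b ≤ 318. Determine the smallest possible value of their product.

Since a + b is fixed, pushing one of them to its bound minimizes the product.
The extreme feasible split is a = 31, b = 144, giving ab = 4464.

4464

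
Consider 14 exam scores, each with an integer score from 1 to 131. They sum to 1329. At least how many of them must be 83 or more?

4

Each value short of 83 is at most 82, costing at least 131 − 82 = 49 against the maximum total of 1834.
We can afford to lose at most 1834 − 1329 = 505, so at most ⌊505/49⌋ = 10 fall short, and at least 4 are ≥ 83.
Exactly 4 works: 4 values at 131 and 10 at 82 total 1344; lower one of the high values by 15 (still ≥ 83) to hit 1329.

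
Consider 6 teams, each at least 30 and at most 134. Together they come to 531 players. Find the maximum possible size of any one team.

Maximizing one value means minimizing the remaining 5.
The other 5 contribute at least 5 × 30 = 150, leaving at most 531 − 150 = 381.
But each team is capped at 134, so the maximum is 134.
Achievable: one at 134 and the other 5 totalling 397, which fits since 5 × 30 ≤ 397 ≤ 5 × 134.

134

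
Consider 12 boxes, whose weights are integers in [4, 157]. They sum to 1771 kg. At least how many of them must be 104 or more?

If only k of them are at least 104, the other 12 − k are at most 103, so the total is at most k·157 + (12 − k)·103.
This must reach 1771, so k·157 + (12 − k)·103 ≥ 1771, giving k ≥ 10.
Exactly 10 works: 10 values at 157 and 2 at 103 total 1776; lower one of the high values by 5 (still ≥ 104) to hit 1771.

10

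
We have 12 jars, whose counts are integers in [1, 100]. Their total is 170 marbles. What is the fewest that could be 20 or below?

If only k of them are at most 20, the other 12 − k are at least 21, so the total is at least (12 − k)·21 + k·1.
This is ≤ 170, so (12 − k)·21 + 1k ≤ 170, which gives k ≥ 5.
Exactly 5 works: 5 values at 1 and 7 at 21 total 152; raise one of the low values by 18 (still ≤ 20) to hit 170.

5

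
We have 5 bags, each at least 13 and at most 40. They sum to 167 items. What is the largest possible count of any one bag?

To make one bag as large as possible, make the other 4 as small as possible.
The other 4 contribute at least 4 × 13 = 52, leaving at most 167 − 52 = 115.
But each bag is capped at 40, so the maximum is 40.
Achievable: one at 40 and the other 4 totalling 127, which fits since 4 × 13 ≤ 127 ≤ 4 × 40.

40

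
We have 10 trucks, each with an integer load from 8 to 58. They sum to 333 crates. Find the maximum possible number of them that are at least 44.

With k values at 44 or above and the rest at least 8, the sum is at least 80 + 36k.
Since the sum is 333, we need 36k ≤ 253, i.e. k ≤ 7.
k = 7 is achieved by 7 values at 44 and 3 at 8, total 332; add 1 to one value (staying below 44) to reach 333.

7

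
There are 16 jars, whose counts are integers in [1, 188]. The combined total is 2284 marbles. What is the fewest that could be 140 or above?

2

Suppose at most 16 − j of them reach 140; then j values are ≤ 139 and the rest ≤ 188.
The total is then ≤ 139·j + 188·(16 − j) = 3008 − 49j. For this to be ≥ 2284 we need j ≤ 14, so at least 16 − 14 = 2 must reach 140.
Exactly 2 works: 2 values at 188 and 14 at 139 total 2322; lower one of the high values by 38 (still ≥ 140) to hit 2284.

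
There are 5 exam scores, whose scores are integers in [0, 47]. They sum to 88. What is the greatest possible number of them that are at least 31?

With k values at 31 or above and the rest at least 0, the sum is at least 0 + 31k.
Since the sum is 88, we need 31k ≤ 88, i.e. k ≤ 2.
k = 2 is achieved by 2 values at 31 and 3 at 0, total 62; add 26 to one value (staying below 31) to reach 88.

2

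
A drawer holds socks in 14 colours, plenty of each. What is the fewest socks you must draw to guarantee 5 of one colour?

You could draw 4 of every colour without reaching 5 of any — 56 in all.
One more forces 5 of some colour, so 56 + 1 = 57.

57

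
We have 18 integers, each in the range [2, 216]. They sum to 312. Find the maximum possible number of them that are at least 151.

1

If k of the values are ≥ 151, the total is ≥ 151k + 2(18 − k).
Setting 151k + 2(18 − k) ≤ 312 gives 149k ≤ 276, so k ≤ 1.
k = 1 is achieved by 1 value at 151 and 17 at 2, total 185; add 127 to one value (staying below 151) to reach 312.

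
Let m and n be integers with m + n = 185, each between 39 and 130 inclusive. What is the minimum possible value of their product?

Since m + n is fixed, pushing one of them to its bound minimizes the product.
The extreme feasible split is m = 55, n = 130, giving mn = 7150.

7150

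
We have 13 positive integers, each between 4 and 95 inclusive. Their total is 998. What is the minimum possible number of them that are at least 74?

If only k of them are at least 74, the other 13 − k are at most 73, so the total is at most k·95 + (13 − k)·73.
This must reach 998, so k·95 + (13 − k)·73 ≥ 998, giving k ≥ 3.
Exactly 3 works: 3 values at 95 and 10 at 73 total 1015; lower one of the high values by 17 (still ≥ 74) to hit 998.

3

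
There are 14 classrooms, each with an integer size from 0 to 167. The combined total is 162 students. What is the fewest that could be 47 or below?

11

If only k of them are at most 47, the other 14 − k are at least 48, so the total is at least (14 − k)·48 + k·0.
This is ≤ 162, so (14 − k)·48 + 0k ≤ 162, which gives k ≥ 11.
Exactly 11 works: 11 values at 0 and 3 at 48 total 144; raise one of the low values by 18 (still ≤ 47) to hit 162.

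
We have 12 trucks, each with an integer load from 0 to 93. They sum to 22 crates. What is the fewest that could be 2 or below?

Each value above 2 is at least 3, contributing at least 3 − 0 = 3 above the floor 0.
The sum exceeds the floor total 0 by 22, so at most ⌊22/3⌋ = 7 exceed 2, and at least 5 are ≤ 2.
Exactly 5 works: 5 values at 0 and 7 at 3 total 21; raise one of the low values by 1 (still ≤ 2) to hit 22.

5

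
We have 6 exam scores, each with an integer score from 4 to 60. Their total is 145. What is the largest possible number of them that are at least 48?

2

If k of the values are ≥ 48, the total is ≥ 48k + 4(6 − k).
Setting 48k + 4(6 − k) ≤ 145 gives 44k ≤ 121, so k ≤ 2.
k = 2 is achieved by 2 values at 48 and 4 at 4, total 112; add 33 to one value (staying below 48) to reach 145.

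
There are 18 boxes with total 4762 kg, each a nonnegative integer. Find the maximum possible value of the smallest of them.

264

If every one of the 18 were at least 265, the total would be at least 18 × 265 = 4770 > 4762.
Taking 8 copies of 264 and 10 copies of 265 gives exactly 4762, so 264 is attained.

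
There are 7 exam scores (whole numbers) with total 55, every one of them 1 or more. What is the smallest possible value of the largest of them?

If every one of the 7 were at most 7, the total would be at most 7 × 7 = 49 < 55.
Equality holds with 6 values of 8 and 1 value of 7.

8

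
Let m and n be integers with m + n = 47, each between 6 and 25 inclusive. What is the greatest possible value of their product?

With m + n fixed, mn peaks when the two are closest together.
Taking m = 23 and n = 24 (both in [6, 25]) gives mn = 552.

552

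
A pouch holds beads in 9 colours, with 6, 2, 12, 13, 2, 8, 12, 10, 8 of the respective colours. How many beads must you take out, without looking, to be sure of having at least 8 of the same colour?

53

In the worst case you take as many as possible of each colour without reaching 8: 6 + 2 + 7 + 7 + 2 + 7 + 7 + 7 + 7 = 52.
The next one must give 8 of some colour, so 52 + 1 = 53.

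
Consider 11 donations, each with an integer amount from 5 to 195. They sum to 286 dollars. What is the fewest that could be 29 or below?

Let j be the number exceeding 29. Then the total is ≥ 30·j + 5·(11 − j) = 55 + 25j.
So 25j ≤ 231 and j ≤ 9; hence at least 11 − 9 = 2 are ≤ 29.
Exactly 2 works: 2 values at 5 and 9 at 30 total 280; raise one of the low values by 6 (still ≤ 29) to hit 286.

2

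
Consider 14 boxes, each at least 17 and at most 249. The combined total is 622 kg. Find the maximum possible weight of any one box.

249

Maximizing one value means minimizing the remaining 13.
The other 13 contribute at least 13 × 17 = 221, leaving at most 622 − 221 = 401.
But each box is capped at 249, so the maximum is 249.
Achievable: one at 249 and the other 13 totalling 373, which fits since 13 × 17 ≤ 373 ≤ 13 × 249.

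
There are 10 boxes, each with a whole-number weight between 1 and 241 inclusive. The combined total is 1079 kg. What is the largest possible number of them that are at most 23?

6

Suppose k of them are at most 23. Those contribute at most 23 each and the rest at most 241 each.
So the total is at most 23k + 241(10 − k) = 2410 − 218k. This must still be ≥ 1079, so k ≤ 6.
k = 6 is achieved by 6 values at 23 and 4 at 241, total 1102; lower one of the 241's by 23 (still > 23) to reach 1079.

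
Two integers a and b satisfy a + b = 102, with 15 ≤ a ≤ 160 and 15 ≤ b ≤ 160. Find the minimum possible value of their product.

Since a + b is fixed, pushing one of them to its bound minimizes the product.
At the endpoint a = 15, b = 102 − 15 = 87, so ab = 15 × 87 = 1305.

1305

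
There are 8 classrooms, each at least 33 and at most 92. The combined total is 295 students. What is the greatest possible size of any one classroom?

64

Maximizing one value means minimizing the remaining 7.
The other 7 contribute at least 7 × 33 = 231, leaving at most 295 − 231 = 64.
Since 64 ≤ 92, this is achievable: one at 64 and 7 at 33.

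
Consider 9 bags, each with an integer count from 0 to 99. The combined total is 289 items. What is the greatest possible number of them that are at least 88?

3

With k values at 88 or above and the rest at least 0, the sum is at least 0 + 88k.
Since the sum is 289, we need 88k ≤ 289, i.e. k ≤ 3.
k = 3 is achieved by 3 values at 88 and 6 at 0, total 264; add 25 to one value (staying below 88) to reach 289.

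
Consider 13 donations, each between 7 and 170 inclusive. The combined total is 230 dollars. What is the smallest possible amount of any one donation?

Minimizing one value means maximizing the remaining 12.
The other 12 can take up 12 × 170 = 2040 ≥ 230 − 7, so one donation can sit at its floor of 7.
Achievable: one at 7 and the other 12 totalling 223, which fits since 12 × 7 ≤ 223 ≤ 12 × 170.

7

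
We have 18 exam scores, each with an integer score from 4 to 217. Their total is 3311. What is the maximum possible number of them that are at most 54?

Suppose k of them are at most 54. Those contribute at most 54 each and the rest at most 217 each.
So the total is at most 54k + 217(18 − k) = 3906 − 163k. This must still be ≥ 3311, so k ≤ 3.
k = 3 is achieved by 3 values at 54 and 15 at 217, total 3417; lower one of the 217's by 106 (still > 54) to reach 3311.

3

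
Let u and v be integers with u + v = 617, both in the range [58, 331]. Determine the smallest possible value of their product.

uv = u(617 − u) is concave in u, so over [286, 331] it is minimized at an endpoint.
The extreme feasible split is u = 286, v = 331, giving uv = 94666.

94666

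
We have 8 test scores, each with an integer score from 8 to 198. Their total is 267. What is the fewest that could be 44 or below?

Let j be the number exceeding 44. Then the total is ≥ 45·j + 8·(8 − j) = 64 + 37j.
So 37j ≤ 203 and j ≤ 5; hence at least 8 − 5 = 3 are ≤ 44.
Exactly 3 works: 3 values at 8 and 5 at 45 total 249; raise one of the low values by 18 (still ≤ 44) to hit 267.

3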